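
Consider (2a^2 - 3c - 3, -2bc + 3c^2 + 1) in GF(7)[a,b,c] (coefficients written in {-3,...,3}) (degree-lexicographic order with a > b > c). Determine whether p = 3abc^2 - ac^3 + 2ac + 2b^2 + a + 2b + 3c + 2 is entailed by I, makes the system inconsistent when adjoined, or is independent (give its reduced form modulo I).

First compute the reduced Gröbner basis of I by Buchberger's algorithm.
f_1 = 2a^2 - 3c - 3, LT = a^2.
f_2 = -2bc + 3c^2 + 1, LT = bc.

The S-polynomials (S(f_1,f_2)) all reduce to 0 modulo the current basis, so we have a Gröbner basis.
Inter-reduce: drop elements whose leading term is divisible by another's, tail-reduce, and make monic.
Reduced Gröbner basis: {a^2 + 2c + 2, bc + 2c^2 + 3}.
Label its elements g_1 = a^2 + 2c + 2, g_2 = bc + 2c^2 + 3.

Reduce p = 3abc^2 - ac^3 + 2ac + 2b^2 + a + 2b + 3c + 2 modulo G:
  leading term abc^2: subtract (3ac)·g_2 from 3abc^2 - ac^3 + 2ac + 2b^2 + a + 2b + 3c + 2 → 2b^2 + a + 2b + 3c + 2
  leading term b^2: no divisor's leading term divides it; move 2b^2 to the remainder.
  leading term a: no divisor's leading term divides it; move a to the remainder.
  leading term b: no divisor's leading term divides it; move 2b to the remainder.
  leading term c: no divisor's leading term divides it; move 3c to the remainder.
  leading term 1: no divisor's leading term divides it; move 2 to the remainder.
  normal form = 2b^2 + a + 2b + 3c + 2.
The normal form is nonzero, so p ∉ I. Since p minus its normal form lies in I, I + (p) = I + (r) where r = 2b^2 + a + 2b + 3c + 2; decide whether this ideal is the whole ring.
Run Buchberger on G together with r (pairs among the g_i already reduce to 0 since G is a Gröbner basis):
g_1 = a^2 + 2c + 2, LT = a^2.
g_2 = bc + 2c^2 + 3, LT = bc.
r = 2b^2 + a + 2b + 3c + 2, LT = b^2.

S(g_2,r): lcm = b^2c. S = 2bc^2 + 3ac - bc + 2c^2 + 3b - c.
  leading term bc^2: subtract (2c)·g_2 from 2bc^2 + 3ac - bc + 2c^2 + 3b - c → 3c^3 + 3ac - bc + 2c^2 + 3b
  leading term c^3: no divisor's leading term divides it; move 3c^3 to the remainder.
  leading term ac: no divisor's leading term divides it; move 3ac to the remainder.
  leading term bc: subtract (-1)·g_2 from -bc + 2c^2 + 3b → -3c^2 + 3b + 3
  leading term c^2: no divisor's leading term divides it; move -3c^2 to the remainder.
  leading term b: no divisor's leading term divides it; move 3b to the remainder.
  leading term 1: no divisor's leading term divides it; move 3 to the remainder.
  remainder 3c^3 + 3ac - 3c^2 + 3b + 3 ≠ 0; add m_4 = 3c^3 + 3ac - 3c^2 + 3b + 3 to the basis.

The other S-polynomials (S(g_1,g_2), S(g_1,r), S(g_1,m_4), S(g_2,m_4), S(r,m_4)) all reduce to 0 modulo the current basis, so we have a Gröbner basis.
Inter-reduce: drop elements whose leading term is divisible by another's, tail-reduce, and make monic.
Reduced Gröbner basis: {c^3 + ac - c^2 + b + 1, a^2 + 2c + 2, b^2 - 3a + b - 2c + 1, bc + 2c^2 + 3}.
The reduced Gröbner basis of I + (p) is {c^3 + ac - c^2 + b + 1, a^2 + 2c + 2, b^2 - 3a + b - 2c + 1, bc + 2c^2 + 3} ≠ {1}, a proper ideal, so the enlarged system stays consistent: p is independent of I, with normal form 2b^2 + a + 2b + 3c + 2.

3abc^2 - ac^3 + 2ac + 2b^2 + a + 2b + 3c + 2 is independent of I; its normal form modulo I is 2b^2 + a + 2b + 3c + 2.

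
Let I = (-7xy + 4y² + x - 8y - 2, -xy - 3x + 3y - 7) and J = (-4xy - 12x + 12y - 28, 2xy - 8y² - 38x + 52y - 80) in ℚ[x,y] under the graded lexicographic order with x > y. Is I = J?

Since reduced Gröbner bases are canonical representatives of ideals under a given ordering, it suffices to compute and compare them.
Buchberger on the first generating set:
f_1 = -7xy + 4y² + x - 8y - 2, LT = xy.
f_2 = -xy - 3x + 3y - 7, LT = xy.

S(f_1,f_2): lcm = xy. S = -4/7y² - 22/7x + 29/7y - 47/7.
  leading term y²: no divisor's leading term divides it; move -4/7y² to the remainder.
  leading term x: no divisor's leading term divides it; move -22/7x to the remainder.
  leading term y: no divisor's leading term divides it; move 29/7y to the remainder.
  leading term 1: no divisor's leading term divides it; move -47/7 to the remainder.
  remainder -4/7y² - 22/7x + 29/7y - 47/7 ≠ 0; add g_3 = -4/7y² - 22/7x + 29/7y - 47/7 to the basis.

S(f_1,g_3): lcm = xy². S = -4/7y³ - 11/2x² + 199/28xy + 8/7y² - 47/4x + 2/7y.
  leading term y³: subtract (y)·g_3 from -4/7y³ - 11/2x² + 199/28xy + 8/7y² - 47/4x + 2/7y → -11/2x² + 41/4xy - 3y² - 47/4x + 7y
  leading term x²: no divisor's leading term divides it; move -11/2x² to the remainder.
  leading term xy: subtract (-41/28)·f_1 from 41/4xy - 3y² - 47/4x + 7y → 20/7y² - 72/7x - 33/7y - 41/14
  leading term y²: subtract (-5)·g_3 from 20/7y² - 72/7x - 33/7y - 41/14 → -26x + 16y - 73/2
  leading term x: no divisor's leading term divides it; move -26x to the remainder.
  leading term y: no divisor's leading term divides it; move 16y to the remainder.
  leading term 1: no divisor's leading term divides it; move -73/2 to the remainder.
  remainder -11/2x² - 26x + 16y - 73/2 ≠ 0; add g_4 = -11/2x² - 26x + 16y - 73/2 to the basis.

The other S-polynomials (S(f_2,g_3), S(f_1,g_4), S(f_2,g_4), S(g_3,g_4)) all reduce to 0 modulo the current basis, so we have a Gröbner basis.
Inter-reduce: drop elements whose leading term is divisible by another's, tail-reduce, and make monic.
Reduced Gröbner basis: {x² + 52/11x - 32/11y + 73/11, xy + 3x - 3y + 7, y² + 11/2x - 29/4y + 47/4}.

Buchberger on the second generating set:
h_1 = -4xy - 12x + 12y - 28, LT = xy.
h_2 = 2xy - 8y² - 38x + 52y - 80, LT = xy.

S(h_1,h_2): lcm = xy. S = 4y² + 22x - 29y + 47.
  leading term y²: no divisor's leading term divides it; move 4y² to the remainder.
  leading term x: no divisor's leading term divides it; move 22x to the remainder.
  leading term y: no divisor's leading term divides it; move -29y to the remainder.
  leading term 1: no divisor's leading term divides it; move 47 to the remainder.
  remainder 4y² + 22x - 29y + 47 ≠ 0; add k_3 = 4y² + 22x - 29y + 47 to the basis.

S(h_1,k_3): lcm = xy². S = -11/2x² + 41/4xy - 3y² - 47/4x + 7y.
  leading term x²: no divisor's leading term divides it; move -11/2x² to the remainder.
  leading term xy: subtract (-41/16)·h_1 from 41/4xy - 3y² - 47/4x + 7y → -3y² - 85/2x + 151/4y - 287/4
  leading term y²: subtract (-¾)·k_3 from -3y² - 85/2x + 151/4y - 287/4 → -26x + 16y - 73/2
  leading term x: no divisor's leading term divides it; move -26x to the remainder.
  leading term y: no divisor's leading term divides it; move 16y to the remainder.
  leading term 1: no divisor's leading term divides it; move -73/2 to the remainder.
  remainder -11/2x² - 26x + 16y - 73/2 ≠ 0; add k_4 = -11/2x² - 26x + 16y - 73/2 to the basis.

The other S-polynomials (S(h_2,k_3), S(h_1,k_4), S(h_2,k_4), S(k_3,k_4)) all reduce to 0 modulo the current basis, so we have a Gröbner basis.
Inter-reduce: drop elements whose leading term is divisible by another's, tail-reduce, and make monic.
Reduced Gröbner basis: {x² + 52/11x - 32/11y + 73/11, xy + 3x - 3y + 7, y² + 11/2x - 29/4y + 47/4}.

Same reduced basis, so the two generating sets span the same ideal.

Yes, the ideals are equal.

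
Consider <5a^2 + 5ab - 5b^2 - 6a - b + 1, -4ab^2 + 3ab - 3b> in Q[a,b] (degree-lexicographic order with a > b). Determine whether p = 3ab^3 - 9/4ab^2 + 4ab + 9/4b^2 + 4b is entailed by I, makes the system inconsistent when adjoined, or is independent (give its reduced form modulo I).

3ab^3 - 9/4ab^2 + 4ab + 9/4b^2 + 4b is independent of I; its normal form modulo I is 4ab + 4b.

First compute the reduced Gröbner basis of I by Buchberger's algorithm.
f_1 = 5a^2 + 5ab - 5b^2 - 6a - b + 1, LT = a^2.
f_2 = -4ab^2 + 3ab - 3b, LT = ab^2.

S(f_1,f_2): lcm = a^2b^2. S = ab^3 - b^4 + 3/4a^2b - 6/5ab^2 - 1/5b^3 - 3/4ab + 1/5b^2.
  leading term ab^3: subtract (-1/4b)·f_2 from ab^3 - b^4 + 3/4a^2b - 6/5ab^2 - 1/5b^3 - 3/4ab + 1/5b^2 → -b^4 + 3/4a^2b - 9/20ab^2 - 1/5b^3 - 3/4ab - 11/20b^2
  leading term b^4: no divisor's leading term divides it; move -b^4 to the remainder.
  leading term a^2b: subtract (3/20b)·f_1 from 3/4a^2b - 9/20ab^2 - 1/5b^3 - 3/4ab - 11/20b^2 → -6/5ab^2 + 11/20b^3 + 3/20ab - 2/5b^2 - 3/20b
  leading term ab^2: subtract (3/10)·f_2 from -6/5ab^2 + 11/20b^3 + 3/20ab - 2/5b^2 - 3/20b → 11/20b^3 - 3/4ab - 2/5b^2 + 3/4b
  leading term b^3: no divisor's leading term divides it; move 11/20b^3 to the remainder.
  leading term ab: no divisor's leading term divides it; move -3/4ab to the remainder.
  leading term b^2: no divisor's leading term divides it; move -2/5b^2 to the remainder.
  leading term b: no divisor's leading term divides it; move 3/4b to the remainder.
  remainder -b^4 + 11/20b^3 - 3/4ab - 2/5b^2 + 3/4b ≠ 0; add h_3 = -b^4 + 11/20b^3 - 3/4ab - 2/5b^2 + 3/4b to the basis.

The other S-polynomials (S(f_1,h_3), S(f_2,h_3)) all reduce to 0 modulo the current basis, so we have a Gröbner basis.
Inter-reduce: drop elements whose leading term is divisible by another's, tail-reduce, and make monic.
Reduced Gröbner basis: {b^4 - 11/20b^3 + 3/4ab + 2/5b^2 - 3/4b, ab^2 - 3/4ab + 3/4b, a^2 + ab - b^2 - 6/5a - 1/5b + 1/5}.
Label its elements g_1 = b^4 - 11/20b^3 + 3/4ab + 2/5b^2 - 3/4b, g_2 = ab^2 - 3/4ab + 3/4b, g_3 = a^2 + ab - b^2 - 6/5a - 1/5b + 1/5.

Reduce p = 3ab^3 - 9/4ab^2 + 4ab + 9/4b^2 + 4b modulo G:
  leading term ab^3: subtract (3b)·g_2 from 3ab^3 - 9/4ab^2 + 4ab + 9/4b^2 + 4b → 4ab + 4b
  leading term ab: no divisor's leading term divides it; move 4ab to the remainder.
  leading term b: no divisor's leading term divides it; move 4b to the remainder.
  normal form = 4ab + 4b.
The normal form is nonzero, so p ∉ I. Since p minus its normal form lies in I, I + (p) = I + (r) where r = 4ab + 4b; decide whether this ideal is the whole ring.
Run Buchberger on G together with r (pairs among the g_i already reduce to 0 since G is a Gröbner basis):
g_1 = b^4 - 11/20b^3 + 3/4ab + 2/5b^2 - 3/4b, LT = b^4.
g_2 = ab^2 - 3/4ab + 3/4b, LT = ab^2.
g_3 = a^2 + ab - b^2 - 6/5a - 1/5b + 1/5, LT = a^2.
r = 4ab + 4b, LT = ab.

S(g_1,r): lcm = ab^4. S = -11/20ab^3 - b^4 + 3/4a^2b + 2/5ab^2 - 3/4ab.
  leading term ab^3: subtract (-11/20b)·g_2 from -11/20ab^3 - b^4 + 3/4a^2b + 2/5ab^2 - 3/4ab → -b^4 + 3/4a^2b - 1/80ab^2 - 3/4ab + 33/80b^2
  leading term b^4: subtract (-1)·g_1 from -b^4 + 3/4a^2b - 1/80ab^2 - 3/4ab + 33/80b^2 → 3/4a^2b - 1/80ab^2 - 11/20b^3 + 13/16b^2 - 3/4b
  leading term a^2b: subtract (3/4b)·g_3 from 3/4a^2b - 1/80ab^2 - 11/20b^3 + 13/16b^2 - 3/4b → -61/80ab^2 + 1/5b^3 + 9/10ab + 77/80b^2 - 9/10b
  leading term ab^2: subtract (-61/80)·g_2 from -61/80ab^2 + 1/5b^3 + 9/10ab + 77/80b^2 - 9/10b → 1/5b^3 + 21/64ab + 77/80b^2 - 21/64b
  leading term b^3: no divisor's leading term divides it; move 1/5b^3 to the remainder.
  leading term ab: subtract (21/256)·r from 21/64ab + 77/80b^2 - 21/64b → 77/80b^2 - 21/32b
  leading term b^2: no divisor's leading term divides it; move 77/80b^2 to the remainder.
  leading term b: no divisor's leading term divides it; move -21/32b to the remainder.
  remainder 1/5b^3 + 77/80b^2 - 21/32b ≠ 0; add m_5 = 1/5b^3 + 77/80b^2 - 21/32b to the basis.

S(g_2,r): lcm = ab^2. S = -3/4ab - b^2 + 3/4b.
  leading term ab: subtract (-3/16)·r from -3/4ab - b^2 + 3/4b → -b^2 + 3/2b
  leading term b^2: no divisor's leading term divides it; move -b^2 to the remainder.
  leading term b: no divisor's leading term divides it; move 3/2b to the remainder.
  remainder -b^2 + 3/2b ≠ 0; add m_6 = -b^2 + 3/2b to the basis.

S(g_3,r): lcm = a^2b. S = ab^2 - b^3 - 11/5ab - 1/5b^2 + 1/5b.
  leading term ab^2: subtract (1)·g_2 from ab^2 - b^3 - 11/5ab - 1/5b^2 + 1/5b → -b^3 - 29/20ab - 1/5b^2 - 11/20b
  leading term b^3: subtract (-5)·m_5 from -b^3 - 29/20ab - 1/5b^2 - 11/20b → -29/20ab + 369/80b^2 - 613/160b
  leading term ab: subtract (-29/80)·r from -29/20ab + 369/80b^2 - 613/160b → 369/80b^2 - 381/160b
  leading term b^2: subtract (-369/80)·m_6 from 369/80b^2 - 381/160b → 363/80b
  leading term b: no divisor's leading term divides it; move 363/80b to the remainder.
  remainder 363/80b ≠ 0; add m_7 = 363/80b to the basis.

The other S-polynomials (S(g_1,g_2), S(g_1,g_3), S(g_2,g_3), S(g_1,m_5), S(g_2,m_5), S(g_3,m_5), S(r,m_5), S(g_1,m_6), S(g_2,m_6), S(g_3,m_6), S(r,m_6), S(m_5,m_6), S(g_1,m_7), S(g_2,m_7), S(g_3,m_7), S(r,m_7), S(m_5,m_7), S(m_6,m_7)) all reduce to 0 modulo the current basis, so we have a Gröbner basis.
Inter-reduce: drop elements whose leading term is divisible by another's, tail-reduce, and make monic.
Reduced Gröbner basis: {a^2 - 6/5a + 1/5, b}.
The reduced Gröbner basis of I + (p) is {a^2 - 6/5a + 1/5, b} ≠ {1}, a proper ideal, so the enlarged system stays consistent: p is independent of I, with normal form 4ab + 4b.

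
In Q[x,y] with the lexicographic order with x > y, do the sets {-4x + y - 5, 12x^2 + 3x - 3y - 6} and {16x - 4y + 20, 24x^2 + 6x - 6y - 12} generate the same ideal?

Yes, the ideals are equal.

For a fixed monomial order, each ideal has a unique reduced Gröbner basis; comparing bases decides equality.
Buchberger on the first generating set:
f_1 = -4x + y - 5, LT = x.
f_2 = 12x^2 + 3x - 3y - 6, LT = x^2.

S(f_1,f_2): lcm = x^2. S = -1/4xy + x + 1/4y + 1/2.
  leading term xy: subtract (1/16y)·f_1 from -1/4xy + x + 1/4y + 1/2 → x - 1/16y^2 + 9/16y + 1/2
  leading term x: subtract (-1/4)·f_1 from x - 1/16y^2 + 9/16y + 1/2 → -1/16y^2 + 13/16y - 3/4
  leading term y^2: no divisor's leading term divides it; move -1/16y^2 to the remainder.
  leading term y: no divisor's leading term divides it; move 13/16y to the remainder.
  leading term 1: no divisor's leading term divides it; move -3/4 to the remainder.
  remainder -1/16y^2 + 13/16y - 3/4 ≠ 0; add g_3 = -1/16y^2 + 13/16y - 3/4 to the basis.

The other S-polynomials (S(f_1,g_3), S(f_2,g_3)) all reduce to 0 modulo the current basis, so we have a Gröbner basis.
Inter-reduce: drop elements whose leading term is divisible by another's, tail-reduce, and make monic.
Reduced Gröbner basis: {x - 1/4y + 5/4, y^2 - 13y + 12}.

Buchberger on the second generating set:
h_1 = 16x - 4y + 20, LT = x.
h_2 = 24x^2 + 6x - 6y - 12, LT = x^2.

S(h_1,h_2): lcm = x^2. S = -1/4xy + x + 1/4y + 1/2.
  leading term xy: subtract (-1/64y)·h_1 from -1/4xy + x + 1/4y + 1/2 → x - 1/16y^2 + 9/16y + 1/2
  leading term x: subtract (1/16)·h_1 from x - 1/16y^2 + 9/16y + 1/2 → -1/16y^2 + 13/16y - 3/4
  leading term y^2: no divisor's leading term divides it; move -1/16y^2 to the remainder.
  leading term y: no divisor's leading term divides it; move 13/16y to the remainder.
  leading term 1: no divisor's leading term divides it; move -3/4 to the remainder.
  remainder -1/16y^2 + 13/16y - 3/4 ≠ 0; add k_3 = -1/16y^2 + 13/16y - 3/4 to the basis.

The other S-polynomials (S(h_1,k_3), S(h_2,k_3)) all reduce to 0 modulo the current basis, so we have a Gröbner basis.
Inter-reduce: drop elements whose leading term is divisible by another's, tail-reduce, and make monic.
Reduced Gröbner basis: {x - 1/4y + 5/4, y^2 - 13y + 12}.

The two bases agree; hence the ideals are identical.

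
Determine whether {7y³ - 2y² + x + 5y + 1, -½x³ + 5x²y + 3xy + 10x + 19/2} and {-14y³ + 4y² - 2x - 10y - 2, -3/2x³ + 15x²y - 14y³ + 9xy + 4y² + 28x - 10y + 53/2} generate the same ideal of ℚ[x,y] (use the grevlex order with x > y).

Equality of ideals is decidable: compute both reduced Gröbner bases (unique for the ordering) and check whether they agree.
Buchberger on the first generating set:
f_1 = 7y³ - 2y² + x + 5y + 1, LT = y³.
f_2 = -½x³ + 5x²y + 3xy + 10x + 19/2, LT = x³.

The S-polynomials (S(f_1,f_2)) all reduce to 0 modulo the current basis, so we have a Gröbner basis.
Inter-reduce: drop elements whose leading term is divisible by another's, tail-reduce, and make monic.
Reduced Gröbner basis: {x³ - 10x²y - 6xy - 20x - 19, y³ - 2/7y² + 1/7x + 5/7y + 1/7}.

Buchberger on the second generating set:
h_1 = -14y³ + 4y² - 2x - 10y - 2, LT = y³.
h_2 = -3/2x³ + 15x²y - 14y³ + 9xy + 4y² + 28x - 10y + 53/2, LT = x³.

The S-polynomials (S(h_1,h_2)) all reduce to 0 modulo the current basis, so we have a Gröbner basis.
Inter-reduce: drop elements whose leading term is divisible by another's, tail-reduce, and make monic.
Reduced Gröbner basis: {x³ - 10x²y - 6xy - 20x - 19, y³ - 2/7y² + 1/7x + 5/7y + 1/7}.

These coincide, so the ideals are equal.

Yes, the ideals are equal.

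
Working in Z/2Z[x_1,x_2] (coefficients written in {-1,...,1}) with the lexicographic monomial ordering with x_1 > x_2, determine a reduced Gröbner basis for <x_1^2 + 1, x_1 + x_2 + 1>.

G = {x_1 + x_2 + 1, x_2^2}

f_1 = x_1^2 + 1, LT = x_1^2.
f_2 = x_1 + x_2 + 1, LT = x_1.

S(f_1,f_2): lcm = x_1^2. S = x_1x_2 + x_1 + 1.
  leading term x_1x_2: subtract (x_2)·f_2 from x_1x_2 + x_1 + 1 → x_1 + x_2^2 + x_2 + 1
  leading term x_1: subtract (1)·f_2 from x_1 + x_2^2 + x_2 + 1 → x_2^2
  leading term x_2^2: no divisor's leading term divides it; move x_2^2 to the remainder.
  remainder x_2^2 ≠ 0; add g_3 = x_2^2 to the basis.

The other S-polynomials (S(f_1,g_3), S(f_2,g_3)) all reduce to 0 modulo the current basis, so we have a Gröbner basis.
Inter-reduce: drop elements whose leading term is divisible by another's, tail-reduce, and make monic.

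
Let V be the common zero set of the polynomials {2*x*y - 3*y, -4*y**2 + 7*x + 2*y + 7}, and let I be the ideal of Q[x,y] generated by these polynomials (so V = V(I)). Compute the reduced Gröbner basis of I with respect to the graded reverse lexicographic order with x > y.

The reduced Gröbner basis is the canonical form of the ideal for this ordering.

f_1 = 2*x*y - 3*y, LT = x*y.
f_2 = -4*y**2 + 7*x + 2*y + 7, LT = y**2.

S(f_1,f_2): lcm = x*y**2. S = 7/4*x**2 + 1/2*x*y - 3/2*y**2 + 7/4*x.
  leading term x**2: no divisor's leading term divides it; move 7/4*x**2 to the remainder.
  leading term x*y: subtract (1/4)·f_1 from 1/2*x*y - 3/2*y**2 + 7/4*x → -3/2*y**2 + 7/4*x + 3/4*y
  leading term y**2: subtract (3/8)·f_2 from -3/2*y**2 + 7/4*x + 3/4*y → -7/8*x - 21/8
  leading term x: no divisor's leading term divides it; move -7/8*x to the remainder.
  leading term 1: no divisor's leading term divides it; move -21/8 to the remainder.
  remainder 7/4*x**2 - 7/8*x - 21/8 ≠ 0; add g_3 = 7/4*x**2 - 7/8*x - 21/8 to the basis.

The other S-polynomials (S(f_1,g_3), S(f_2,g_3)) all reduce to 0 modulo the current basis, so we have a Gröbner basis.

G = {x**2 - 1/2*x - 3/2, x*y - 3/2*y, y**2 - 7/4*x - 1/2*y - 7/4}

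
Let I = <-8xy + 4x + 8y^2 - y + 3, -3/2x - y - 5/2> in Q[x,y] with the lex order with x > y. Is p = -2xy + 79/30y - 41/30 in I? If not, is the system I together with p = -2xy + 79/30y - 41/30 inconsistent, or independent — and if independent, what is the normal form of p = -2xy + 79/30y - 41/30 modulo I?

First compute the reduced Gröbner basis of I by Buchberger's algorithm.
f_1 = -8xy + 4x + 8y^2 - y + 3, LT = xy.
f_2 = -3/2x - y - 5/2, LT = x.

S(f_1,f_2): lcm = xy. S = -1/2x - 5/3y^2 - 37/24y - 3/8.
  leading term x: subtract (1/3)·f_2 from -1/2x - 5/3y^2 - 37/24y - 3/8 → -5/3y^2 - 29/24y + 11/24
  leading term y^2: no divisor's leading term divides it; move -5/3y^2 to the remainder.
  leading term y: no divisor's leading term divides it; move -29/24y to the remainder.
  leading term 1: no divisor's leading term divides it; move 11/24 to the remainder.
  remainder -5/3y^2 - 29/24y + 11/24 ≠ 0; add h_3 = -5/3y^2 - 29/24y + 11/24 to the basis.

The other S-polynomials (S(f_1,h_3), S(f_2,h_3)) all reduce to 0 modulo the current basis, so we have a Gröbner basis.
Inter-reduce: drop elements whose leading term is divisible by another's, tail-reduce, and make monic.
Reduced Gröbner basis: {x + 2/3y + 5/3, y^2 + 29/40y - 11/40}.
Label its elements g_1 = x + 2/3y + 5/3, g_2 = y^2 + 29/40y - 11/40.

Reduce p = -2xy + 79/30y - 41/30 modulo G:
  leading term xy: subtract (-2y)·g_1 from -2xy + 79/30y - 41/30 → 4/3y^2 + 179/30y - 41/30
  leading term y^2: subtract (4/3)·g_2 from 4/3y^2 + 179/30y - 41/30 → 5y - 1
  leading term y: no divisor's leading term divides it; move 5y to the remainder.
  leading term 1: no divisor's leading term divides it; move -1 to the remainder.
  normal form = 5y - 1.
The normal form is nonzero, so p ∉ I. Since p minus its normal form lies in I, I + (p) = I + (r) where r = 5y - 1; decide whether this ideal is the whole ring.
Run Buchberger on G together with r (pairs among the g_i already reduce to 0 since G is a Gröbner basis):
g_1 = x + 2/3y + 5/3, LT = x.
g_2 = y^2 + 29/40y - 11/40, LT = y^2.
r = 5y - 1, LT = y.

S(g_2,r): lcm = y^2. S = 37/40y - 11/40.
  leading term y: subtract (37/200)·r from 37/40y - 11/40 → -9/100
  leading term 1: no divisor's leading term divides it; move -9/100 to the remainder.
  remainder -9/100 ≠ 0; add m_4 = -9/100 to the basis.

The other S-polynomials (S(g_1,g_2), S(g_1,r), S(g_1,m_4), S(g_2,m_4), S(r,m_4)) all reduce to 0 modulo the current basis, so we have a Gröbner basis.
Inter-reduce: drop elements whose leading term is divisible by another's, tail-reduce, and make monic.
Reduced Gröbner basis: {1}.
The reduced Gröbner basis of I + (p) is {1}: the ideal is the whole ring, so the enlarged system has no common solution — adjoining p is inconsistent.

Adjoining -2xy + 79/30y - 41/30 makes the ideal the whole ring: the system is inconsistent.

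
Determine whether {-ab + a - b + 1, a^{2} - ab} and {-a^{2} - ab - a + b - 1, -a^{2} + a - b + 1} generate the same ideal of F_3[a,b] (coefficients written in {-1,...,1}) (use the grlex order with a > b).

Equality of ideals is decidable: compute both reduced Gröbner bases (unique for the ordering) and check whether they agree.
Buchberger on the first generating set:
f_1 = -ab + a - b + 1, LT = ab.
f_2 = a^{2} - ab, LT = a^{2}.

S(f_1,f_2): lcm = a^{2}b. S = ab^{2} - a^{2} + ab - a.
  leading term ab^{2}: subtract (-b)·f_1 from ab^{2} - a^{2} + ab - a → -a^{2} - ab - b^{2} - a + b
  leading term a^{2}: subtract (-1)·f_2 from -a^{2} - ab - b^{2} - a + b → ab - b^{2} - a + b
  leading term ab: subtract (-1)·f_1 from ab - b^{2} - a + b → -b^{2} + 1
  leading term b^{2}: no divisor's leading term divides it; move -b^{2} to the remainder.
  leading term 1: no divisor's leading term divides it; move 1 to the remainder.
  remainder -b^{2} + 1 ≠ 0; add g_3 = -b^{2} + 1 to the basis.

S(f_1,g_3): lcm = ab^{2}. S = -ab + b^{2} + a - b.
  leading term ab: subtract (1)·f_1 from -ab + b^{2} + a - b → b^{2} - 1
  leading term b^{2}: subtract (-1)·g_3 from b^{2} - 1 → 0
  remainder 0.

S(f_2,g_3): leading monomials are coprime, so the S-polynomial reduces to 0 (Buchberger's first criterion).
Every S-polynomial of the final basis reduces to 0, so we have a Gröbner basis.
Inter-reduce: drop elements whose leading term is divisible by another's, tail-reduce, and make monic.
Reduced Gröbner basis: {a^{2} - a + b - 1, ab - a + b - 1, b^{2} - 1}.

Buchberger on the second generating set:
h_1 = -a^{2} - ab - a + b - 1, LT = a^{2}.
h_2 = -a^{2} + a - b + 1, LT = a^{2}.

S(h_1,h_2): lcm = a^{2}. S = ab - a + b - 1.
  leading term ab: no divisor's leading term divides it; move ab to the remainder.
  leading term a: no divisor's leading term divides it; move -a to the remainder.
  leading term b: no divisor's leading term divides it; move b to the remainder.
  leading term 1: no divisor's leading term divides it; move -1 to the remainder.
  remainder ab - a + b - 1 ≠ 0; add k_3 = ab - a + b - 1 to the basis.

S(h_1,k_3): lcm = a^{2}b. S = ab^{2} + a^{2} - b^{2} + a + b.
  leading term ab^{2}: subtract (b)·k_3 from ab^{2} + a^{2} - b^{2} + a + b → a^{2} + ab + b^{2} + a - b
  leading term a^{2}: subtract (-1)·h_1 from a^{2} + ab + b^{2} + a - b → b^{2} - 1
  leading term b^{2}: no divisor's leading term divides it; move b^{2} to the remainder.
  leading term 1: no divisor's leading term divides it; move -1 to the remainder.
  remainder b^{2} - 1 ≠ 0; add k_4 = b^{2} - 1 to the basis.

S(h_2,k_3): lcm = a^{2}b. S = a^{2} + ab + b^{2} + a - b.
  leading term a^{2}: subtract (-1)·h_1 from a^{2} + ab + b^{2} + a - b → b^{2} - 1
  leading term b^{2}: subtract (1)·k_4 from b^{2} - 1 → 0
  remainder 0.

S(h_1,k_4): leading monomials are coprime, so the S-polynomial reduces to 0 (Buchberger's first criterion).
S(h_2,k_4): leading monomials are coprime, so the S-polynomial reduces to 0 (Buchberger's first criterion).
S(k_3,k_4): lcm = ab^{2}. S = -ab + b^{2} + a - b.
  leading term ab: subtract (-1)·k_3 from -ab + b^{2} + a - b → b^{2} - 1
  leading term b^{2}: subtract (1)·k_4 from b^{2} - 1 → 0
  remainder 0.

Every S-polynomial of the final basis reduces to 0, so we have a Gröbner basis.
Inter-reduce: drop elements whose leading term is divisible by another's, tail-reduce, and make monic.
Reduced Gröbner basis: {a^{2} - a + b - 1, ab - a + b - 1, b^{2} - 1}.

The two bases agree; hence the ideals are identical.

Yes, the ideals are equal.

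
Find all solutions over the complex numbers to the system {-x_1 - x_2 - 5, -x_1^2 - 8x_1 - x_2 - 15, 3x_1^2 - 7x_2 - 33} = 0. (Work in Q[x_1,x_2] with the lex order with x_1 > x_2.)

{(-2, -3)}

Compute a lex Gröbner basis by Buchberger's algorithm.
f_1 = -x_1 - x_2 - 5, LT = x_1.
f_2 = -x_1^2 - 8x_1 - x_2 - 15, LT = x_1^2.
f_3 = 3x_1^2 - 7x_2 - 33, LT = x_1^2.

S(f_1,f_2): lcm = x_1^2. S = x_1x_2 - 3x_1 - x_2 - 15.
  leading term x_1x_2: subtract (-x_2)·f_1 from x_1x_2 - 3x_1 - x_2 - 15 → -3x_1 - x_2^2 - 6x_2 - 15
  leading term x_1: subtract (3)·f_1 from -3x_1 - x_2^2 - 6x_2 - 15 → -x_2^2 - 3x_2
  leading term x_2^2: no divisor's leading term divides it; move -x_2^2 to the remainder.
  leading term x_2: no divisor's leading term divides it; move -3x_2 to the remainder.
  remainder -x_2^2 - 3x_2 ≠ 0; add h_4 = -x_2^2 - 3x_2 to the basis.

S(f_1,f_3): lcm = x_1^2. S = x_1x_2 + 5x_1 + 7/3x_2 + 11.
  leading term x_1x_2: subtract (-x_2)·f_1 from x_1x_2 + 5x_1 + 7/3x_2 + 11 → 5x_1 - x_2^2 - 8/3x_2 + 11
  leading term x_1: subtract (-5)·f_1 from 5x_1 - x_2^2 - 8/3x_2 + 11 → -x_2^2 - 23/3x_2 - 14
  leading term x_2^2: subtract (1)·h_4 from -x_2^2 - 23/3x_2 - 14 → -14/3x_2 - 14
  leading term x_2: no divisor's leading term divides it; move -14/3x_2 to the remainder.
  leading term 1: no divisor's leading term divides it; move -14 to the remainder.
  remainder -14/3x_2 - 14 ≠ 0; add h_5 = -14/3x_2 - 14 to the basis.

The other S-polynomials (S(f_2,f_3), S(f_1,h_4), S(f_2,h_4), S(f_3,h_4), S(f_1,h_5), S(f_2,h_5), S(f_3,h_5), S(h_4,h_5)) all reduce to 0 modulo the current basis, so we have a Gröbner basis.
Inter-reduce: drop elements whose leading term is divisible by another's, tail-reduce, and make monic.
Reduced Gröbner basis: {x_1 + 2, x_2 + 3}.

Elimination: the polynomial x_2 + 3 lies in the elimination ideal for x_2, so x_2 ∈ {-3}. For each such x_2, the remaining basis elements (now univariate) give the rest of the solution.
  x_2 = -3: the earlier basis element becomes x_1 + 2 = 0, giving x_1 = -2 — point (-2, -3).
A lex Gröbner basis triangularizes the system, enabling back-substitution.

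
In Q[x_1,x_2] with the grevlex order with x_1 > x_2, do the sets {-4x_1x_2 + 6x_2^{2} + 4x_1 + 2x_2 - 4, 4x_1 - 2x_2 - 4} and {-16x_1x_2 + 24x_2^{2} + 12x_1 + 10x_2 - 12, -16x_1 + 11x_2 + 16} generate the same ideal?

For a fixed monomial order, each ideal has a unique reduced Gröbner basis; comparing bases decides equality.
Buchberger on the first generating set:
f_1 = -4x_1x_2 + 6x_2^{2} + 4x_1 + 2x_2 - 4, LT = x_1x_2.
f_2 = 4x_1 - 2x_2 - 4, LT = x_1.

S(f_1,f_2): lcm = x_1x_2. S = -x_2^{2} - x_1 + \tfrac{1}{2}x_2 + 1.
  leading term x_2^{2}: no divisor's leading term divides it; move -x_2^{2} to the remainder.
  leading term x_1: subtract (-\tfrac{1}{4})·f_2 from -x_1 + \tfrac{1}{2}x_2 + 1 → 0
  remainder -x_2^{2} ≠ 0; add g_3 = -x_2^{2} to the basis.

The other S-polynomials (S(f_1,g_3), S(f_2,g_3)) all reduce to 0 modulo the current basis, so we have a Gröbner basis.
Inter-reduce: drop elements whose leading term is divisible by another's, tail-reduce, and make monic.
Reduced Gröbner basis: {x_2^{2}, x_1 - \tfrac{1}{2}x_2 - 1}.

Buchberger on the second generating set:
h_1 = -16x_1x_2 + 24x_2^{2} + 12x_1 + 10x_2 - 12, LT = x_1x_2.
h_2 = -16x_1 + 11x_2 + 16, LT = x_1.

S(h_1,h_2): lcm = x_1x_2. S = -\tfrac{13}{16}x_2^{2} - \tfrac{3}{4}x_1 + \tfrac{3}{8}x_2 + \tfrac{3}{4}.
  leading term x_2^{2}: no divisor's leading term divides it; move -\tfrac{13}{16}x_2^{2} to the remainder.
  leading term x_1: subtract (\tfrac{3}{64})·h_2 from -\tfrac{3}{4}x_1 + \tfrac{3}{8}x_2 + \tfrac{3}{4} → -\tfrac{9}{64}x_2
  leading term x_2: no divisor's leading term divides it; move -\tfrac{9}{64}x_2 to the remainder.
  remainder -\tfrac{13}{16}x_2^{2} - \tfrac{9}{64}x_2 ≠ 0; add k_3 = -\tfrac{13}{16}x_2^{2} - \tfrac{9}{64}x_2 to the basis.

The other S-polynomials (S(h_1,k_3), S(h_2,k_3)) all reduce to 0 modulo the current basis, so we have a Gröbner basis.
Inter-reduce: drop elements whose leading term is divisible by another's, tail-reduce, and make monic.
Reduced Gröbner basis: {x_2^{2} + \tfrac{9}{52}x_2, x_1 - \tfrac{11}{16}x_2 - 1}.

Since the reduced bases disagree, the two ideals are not the same.

No, the ideals differ.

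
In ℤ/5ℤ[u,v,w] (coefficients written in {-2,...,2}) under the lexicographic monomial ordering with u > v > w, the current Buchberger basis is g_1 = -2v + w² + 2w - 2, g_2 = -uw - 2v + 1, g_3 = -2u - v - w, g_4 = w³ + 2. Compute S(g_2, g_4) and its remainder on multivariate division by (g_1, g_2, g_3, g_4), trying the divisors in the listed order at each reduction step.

lcm(LM(g_2), LM(g_4)) = uw³.
S = (lcm/LT(g_2))·g_2 − (lcm/LT(g_4))·g_4 = -2u + 2vw² - w².
Reduce S modulo (g_1, g_2, g_3, g_4) in that order:
  leading term u: subtract (1)·g_3 from -2u + 2vw² - w² → 2vw² + v - w² + w
  leading term vw²: subtract (-w²)·g_1 from 2vw² + v - w² + w → v + w⁴ + 2w³ + 2w² + w
  leading term v: subtract (2)·g_1 from v + w⁴ + 2w³ + 2w² + w → w⁴ + 2w³ + 2w - 1
  leading term w⁴: subtract (w)·g_4 from w⁴ + 2w³ + 2w - 1 → 2w³ - 1
  leading term w³: subtract (2)·g_4 from 2w³ - 1 → 0
The remainder is 0, so this S-polynomial contributes no new basis element.
This is the inner loop of Buchberger's algorithm — each nonzero remainder becomes a new basis element.

S(g_2, g_4) = -2u + 2vw² - w²; remainder on division = 0.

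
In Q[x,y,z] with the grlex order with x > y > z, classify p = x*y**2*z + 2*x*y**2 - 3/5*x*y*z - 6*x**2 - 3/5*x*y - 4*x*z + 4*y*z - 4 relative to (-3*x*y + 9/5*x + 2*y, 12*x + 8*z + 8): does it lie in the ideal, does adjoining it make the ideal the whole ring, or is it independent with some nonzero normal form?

First compute the reduced Gröbner basis of I by Buchberger's algorithm.
f_1 = -3*x*y + 9/5*x + 2*y, LT = x*y.
f_2 = 12*x + 8*z + 8, LT = x.

S(f_1,f_2): lcm = x*y. S = -2/3*y*z - 3/5*x - 4/3*y.
  leading term y*z: no divisor's leading term divides it; move -2/3*y*z to the remainder.
  leading term x: subtract (-1/20)·f_2 from -3/5*x - 4/3*y → -4/3*y + 2/5*z + 2/5
  leading term y: no divisor's leading term divides it; move -4/3*y to the remainder.
  leading term z: no divisor's leading term divides it; move 2/5*z to the remainder.
  leading term 1: no divisor's leading term divides it; move 2/5 to the remainder.
  remainder -2/3*y*z - 4/3*y + 2/5*z + 2/5 ≠ 0; add h_3 = -2/3*y*z - 4/3*y + 2/5*z + 2/5 to the basis.

The other S-polynomials (S(f_1,h_3), S(f_2,h_3)) all reduce to 0 modulo the current basis, so we have a Gröbner basis.
Inter-reduce: drop elements whose leading term is divisible by another's, tail-reduce, and make monic.
Reduced Gröbner basis: {y*z + 2*y - 3/5*z - 3/5, x + 2/3*z + 2/3}.
Label its elements g_1 = y*z + 2*y - 3/5*z - 3/5, g_2 = x + 2/3*z + 2/3.

Reduce p = x*y**2*z + 2*x*y**2 - 3/5*x*y*z - 6*x**2 - 3/5*x*y - 4*x*z + 4*y*z - 4 modulo G:
  leading term x*y**2*z: subtract (x*y)·g_1 from x*y**2*z + 2*x*y**2 - 3/5*x*y*z - 6*x**2 - 3/5*x*y - 4*x*z + 4*y*z - 4 → -6*x**2 - 4*x*z + 4*y*z - 4
  leading term x**2: subtract (-6*x)·g_2 from -6*x**2 - 4*x*z + 4*y*z - 4 → 4*y*z + 4*x - 4
  leading term y*z: subtract (4)·g_1 from 4*y*z + 4*x - 4 → 4*x - 8*y + 12/5*z - 8/5
  leading term x: subtract (4)·g_2 from 4*x - 8*y + 12/5*z - 8/5 → -8*y - 4/15*z - 64/15
  leading term y: no divisor's leading term divides it; move -8*y to the remainder.
  leading term z: no divisor's leading term divides it; move -4/15*z to the remainder.
  leading term 1: no divisor's leading term divides it; move -64/15 to the remainder.
  normal form = -8*y - 4/15*z - 64/15.
The normal form is nonzero, so p ∉ I. Since p minus its normal form lies in I, I + (p) = I + (r) where r = -8*y - 4/15*z - 64/15; decide whether this ideal is the whole ring.
Run Buchberger on G together with r (pairs among the g_i already reduce to 0 since G is a Gröbner basis):
g_1 = y*z + 2*y - 3/5*z - 3/5, LT = y*z.
g_2 = x + 2/3*z + 2/3, LT = x.
r = -8*y - 4/15*z - 64/15, LT = y.

S(g_1,r): lcm = y*z. S = -1/30*z**2 + 2*y - 17/15*z - 3/5.
  leading term z**2: no divisor's leading term divides it; move -1/30*z**2 to the remainder.
  leading term y: subtract (-1/4)·r from 2*y - 17/15*z - 3/5 → -6/5*z - 5/3
  leading term z: no divisor's leading term divides it; move -6/5*z to the remainder.
  leading term 1: no divisor's leading term divides it; move -5/3 to the remainder.
  remainder -1/30*z**2 - 6/5*z - 5/3 ≠ 0; add m_4 = -1/30*z**2 - 6/5*z - 5/3 to the basis.

The other S-polynomials (S(g_1,g_2), S(g_2,r), S(g_1,m_4), S(g_2,m_4), S(r,m_4)) all reduce to 0 modulo the current basis, so we have a Gröbner basis.
Inter-reduce: drop elements whose leading term is divisible by another's, tail-reduce, and make monic.
Reduced Gröbner basis: {z**2 + 36*z + 50, x + 2/3*z + 2/3, y + 1/30*z + 8/15}.
The reduced Gröbner basis of I + (p) is {z**2 + 36*z + 50, x + 2/3*z + 2/3, y + 1/30*z + 8/15} ≠ {1}, a proper ideal, so the enlarged system stays consistent: p is independent of I, with normal form -8*y - 4/15*z - 64/15.

The remainder on division by a Gröbner basis is unique — it is the normal form.

x*y**2*z + 2*x*y**2 - 3/5*x*y*z - 6*x**2 - 3/5*x*y - 4*x*z + 4*y*z - 4 is independent of I; its normal form modulo I is -8*y - 4/15*z - 64/15.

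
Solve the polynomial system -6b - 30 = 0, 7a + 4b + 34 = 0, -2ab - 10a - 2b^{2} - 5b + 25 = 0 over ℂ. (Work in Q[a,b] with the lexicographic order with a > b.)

Compute a lex Gröbner basis by Buchberger's algorithm.
f_1 = -6b - 30, LT = b.
f_2 = 7a + 4b + 34, LT = a.
f_3 = -2ab - 10a - 2b^{2} - 5b + 25, LT = ab.

The S-polynomials (S(f_1,f_2), S(f_1,f_3), S(f_2,f_3)) all reduce to 0 modulo the current basis, so we have a Gröbner basis.
Inter-reduce: drop elements whose leading term is divisible by another's, tail-reduce, and make monic.
Reduced Gröbner basis: {a + 2, b + 5}.

The lex basis is triangular: the last element involves only b. Solving b + 5 = 0 gives b ∈ {-5}; substituting each value into the earlier elements determines the remaining variables.
  b = -5: the earlier basis element becomes a + 2 = 0, giving a = -2 — point (-2, -5).

{(-2, -5)}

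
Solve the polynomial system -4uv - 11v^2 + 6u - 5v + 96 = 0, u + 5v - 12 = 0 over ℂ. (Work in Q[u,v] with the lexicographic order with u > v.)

{(-3, 3), (-172/9, 56/9)}

Compute a lex Gröbner basis by Buchberger's algorithm.
f_1 = -4uv + 6u - 11v^2 - 5v + 96, LT = uv.
f_2 = u + 5v - 12, LT = u.

S(f_1,f_2): lcm = uv. S = -3/2u - 9/4v^2 + 53/4v - 24.
  leading term u: subtract (-3/2)·f_2 from -3/2u - 9/4v^2 + 53/4v - 24 → -9/4v^2 + 83/4v - 42
  leading term v^2: no divisor's leading term divides it; move -9/4v^2 to the remainder.
  leading term v: no divisor's leading term divides it; move 83/4v to the remainder.
  leading term 1: no divisor's leading term divides it; move -42 to the remainder.
  remainder -9/4v^2 + 83/4v - 42 ≠ 0; add h_3 = -9/4v^2 + 83/4v - 42 to the basis.

The other S-polynomials (S(f_1,h_3), S(f_2,h_3)) all reduce to 0 modulo the current basis, so we have a Gröbner basis.
Inter-reduce: drop elements whose leading term is divisible by another's, tail-reduce, and make monic.
Reduced Gröbner basis: {u + 5v - 12, v^2 - 83/9v + 56/3}.

From the last basis element, v^2 - 83/9v + 56/3 = 0, so v takes values in {3, 56/9}. Each choice, substituted upward through the basis, yields the corresponding point(s) of the solution set.
  v = 3: the earlier basis element becomes u + 3 = 0, giving u = -3 — point (-3, 3).
  v = 56/9: the earlier basis element becomes u + 172/9 = 0, giving u = -172/9 — point (-172/9, 56/9).
Substituting each solution back into the original system confirms all equations vanish.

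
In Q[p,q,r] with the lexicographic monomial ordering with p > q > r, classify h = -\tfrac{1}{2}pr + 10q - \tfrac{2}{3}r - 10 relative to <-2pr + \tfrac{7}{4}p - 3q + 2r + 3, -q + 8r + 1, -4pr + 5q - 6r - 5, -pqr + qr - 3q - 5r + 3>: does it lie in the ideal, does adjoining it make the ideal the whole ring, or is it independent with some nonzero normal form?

-\tfrac{1}{2}pr + 10q - \tfrac{2}{3}r - 10 lies in I (it reduces to 0).

First compute the reduced Gröbner basis of I by Buchberger's algorithm.
f_1 = -2pr + \tfrac{7}{4}p - 3q + 2r + 3, LT = pr.
f_2 = -q + 8r + 1, LT = q.
f_3 = -4pr + 5q - 6r - 5, LT = pr.
f_4 = -pqr + qr - 3q - 5r + 3, LT = pqr.

S(f_1,f_3): lcm = pr. S = -\tfrac{7}{8}p + \tfrac{11}{4}q - \tfrac{5}{2}r - \tfrac{11}{4}.
  reduce S modulo (f_1, f_2, f_3, f_4):
  remainder -\tfrac{7}{8}p + \tfrac{39}{2}r ≠ 0; add k_5 = -\tfrac{7}{8}p + \tfrac{39}{2}r to the basis.

S(f_1,f_4): lcm = pqr. S = -\tfrac{7}{8}pq + \tfrac{3}{2}q^{2} - \tfrac{9}{2}q - 5r + 3.
  reduce S modulo (f_1, f_2, f_3, f_4, k_5):
  remainder 96r^{2} - 96r ≠ 0; add k_6 = 96r^{2} - 96r to the basis.

S(f_3,f_4): lcm = pqr. S = -\tfrac{5}{4}q^{2} + \tfrac{5}{2}qr - \tfrac{7}{4}q - 5r + 3.
  reduce S modulo (f_1, f_2, f_3, f_4, k_5, k_6):
  remainder -\tfrac{193}{2}r ≠ 0; add k_7 = -\tfrac{193}{2}r to the basis.

The other S-polynomials (S(f_1,f_2), S(f_2,f_3), S(f_2,f_4), S(f_1,k_5), S(f_2,k_5), S(f_3,k_5), S(f_4,k_5), S(f_1,k_6), S(f_2,k_6), S(f_3,k_6), S(f_4,k_6), S(k_5,k_6), S(f_1,k_7), S(f_2,k_7), S(f_3,k_7), S(f_4,k_7), S(k_5,k_7), S(k_6,k_7)) all reduce to 0 modulo the current basis, so we have a Gröbner basis.
Inter-reduce: drop elements whose leading term is divisible by another's, tail-reduce, and make monic.
Reduced Gröbner basis: {p, q - 1, r}.
Label its elements g_1 = p, g_2 = q - 1, g_3 = r.

Reduce h = -\tfrac{1}{2}pr + 10q - \tfrac{2}{3}r - 10 modulo G:
  leading term pr: subtract (-\tfrac{1}{2}r)·g_1 from -\tfrac{1}{2}pr + 10q - \tfrac{2}{3}r - 10 → 10q - \tfrac{2}{3}r - 10
  leading term q: subtract (10)·g_2 from 10q - \tfrac{2}{3}r - 10 → -\tfrac{2}{3}r
  leading term r: subtract (-\tfrac{2}{3})·g_3 from -\tfrac{2}{3}r → 0
  normal form = 0.
Since the normal form is 0, h ∈ I.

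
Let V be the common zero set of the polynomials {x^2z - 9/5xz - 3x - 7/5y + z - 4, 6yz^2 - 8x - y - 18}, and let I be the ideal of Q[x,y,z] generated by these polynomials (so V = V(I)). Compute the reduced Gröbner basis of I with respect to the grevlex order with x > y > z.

f_1 = x^2z - 9/5xz - 3x - 7/5y + z - 4, LT = x^2z.
f_2 = 6yz^2 - 8x - y - 18, LT = yz^2.

S(f_1,f_2): lcm = x^2yz^2. S = -9/5xyz^2 + 4/3x^3 + 1/6x^2y - 3xyz - 7/5y^2z + yz^2 + 3x^2 - 4yz.
  leading term xyz^2: subtract (-3/10x)·f_2 from -9/5xyz^2 + 4/3x^3 + 1/6x^2y - 3xyz - 7/5y^2z + yz^2 + 3x^2 - 4yz → 4/3x^3 + 1/6x^2y - 3xyz - 7/5y^2z + yz^2 + 3/5x^2 - 3/10xy - 4yz - 27/5x
  leading term x^3: no divisor's leading term divides it; move 4/3x^3 to the remainder.
  leading term x^2y: no divisor's leading term divides it; move 1/6x^2y to the remainder.
  leading term xyz: no divisor's leading term divides it; move -3xyz to the remainder.
  leading term y^2z: no divisor's leading term divides it; move -7/5y^2z to the remainder.
  leading term yz^2: subtract (1/6)·f_2 from yz^2 + 3/5x^2 - 3/10xy - 4yz - 27/5x → 3/5x^2 - 3/10xy - 4yz - 61/15x + 1/6y + 3
  leading term x^2: no divisor's leading term divides it; move 3/5x^2 to the remainder.
  leading term xy: no divisor's leading term divides it; move -3/10xy to the remainder.
  leading term yz: no divisor's leading term divides it; move -4yz to the remainder.
  leading term x: no divisor's leading term divides it; move -61/15x to the remainder.
  leading term y: no divisor's leading term divides it; move 1/6y to the remainder.
  leading term 1: no divisor's leading term divides it; move 3 to the remainder.
  remainder 4/3x^3 + 1/6x^2y - 3xyz - 7/5y^2z + 3/5x^2 - 3/10xy - 4yz - 61/15x + 1/6y + 3 ≠ 0; add g_3 = 4/3x^3 + 1/6x^2y - 3xyz - 7/5y^2z + 3/5x^2 - 3/10xy - 4yz - 61/15x + 1/6y + 3 to the basis.

The other S-polynomials (S(f_1,g_3), S(f_2,g_3)) all reduce to 0 modulo the current basis, so we have a Gröbner basis.

G = {x^3 + 1/8x^2y - 9/4xyz - 21/20y^2z + 9/20x^2 - 9/40xy - 3yz - 61/20x + 1/8y + 9/4, x^2z - 9/5xz - 3x - 7/5y + z - 4, yz^2 - 4/3x - 1/6y - 3}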